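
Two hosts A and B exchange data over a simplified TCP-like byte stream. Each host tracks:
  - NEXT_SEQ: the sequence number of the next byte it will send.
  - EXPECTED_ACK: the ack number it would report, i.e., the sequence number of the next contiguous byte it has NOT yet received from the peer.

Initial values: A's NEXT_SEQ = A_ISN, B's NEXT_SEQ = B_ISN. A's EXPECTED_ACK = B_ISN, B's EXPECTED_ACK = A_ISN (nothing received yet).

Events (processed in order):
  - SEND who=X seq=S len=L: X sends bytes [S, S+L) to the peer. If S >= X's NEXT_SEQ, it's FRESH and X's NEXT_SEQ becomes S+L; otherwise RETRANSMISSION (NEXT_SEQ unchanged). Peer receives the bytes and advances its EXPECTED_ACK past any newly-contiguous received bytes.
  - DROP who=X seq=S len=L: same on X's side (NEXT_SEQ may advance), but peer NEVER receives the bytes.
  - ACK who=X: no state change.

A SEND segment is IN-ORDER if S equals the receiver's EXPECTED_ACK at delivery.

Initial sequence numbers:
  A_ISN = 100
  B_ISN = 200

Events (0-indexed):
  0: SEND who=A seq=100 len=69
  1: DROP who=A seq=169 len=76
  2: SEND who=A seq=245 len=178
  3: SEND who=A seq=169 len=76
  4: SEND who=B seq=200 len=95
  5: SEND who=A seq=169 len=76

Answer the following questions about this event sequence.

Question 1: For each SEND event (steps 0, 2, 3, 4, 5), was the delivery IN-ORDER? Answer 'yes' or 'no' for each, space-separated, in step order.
Answer: yes no yes yes no

Derivation:
Step 0: SEND seq=100 -> in-order
Step 2: SEND seq=245 -> out-of-order
Step 3: SEND seq=169 -> in-order
Step 4: SEND seq=200 -> in-order
Step 5: SEND seq=169 -> out-of-order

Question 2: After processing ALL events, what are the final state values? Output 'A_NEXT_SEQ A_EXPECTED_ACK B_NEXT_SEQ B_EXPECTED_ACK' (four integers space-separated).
After event 0: A_seq=169 A_ack=200 B_seq=200 B_ack=169
After event 1: A_seq=245 A_ack=200 B_seq=200 B_ack=169
After event 2: A_seq=423 A_ack=200 B_seq=200 B_ack=169
After event 3: A_seq=423 A_ack=200 B_seq=200 B_ack=423
After event 4: A_seq=423 A_ack=295 B_seq=295 B_ack=423
After event 5: A_seq=423 A_ack=295 B_seq=295 B_ack=423

Answer: 423 295 295 423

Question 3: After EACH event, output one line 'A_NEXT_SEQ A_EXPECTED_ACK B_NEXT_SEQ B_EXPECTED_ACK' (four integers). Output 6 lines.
169 200 200 169
245 200 200 169
423 200 200 169
423 200 200 423
423 295 295 423
423 295 295 423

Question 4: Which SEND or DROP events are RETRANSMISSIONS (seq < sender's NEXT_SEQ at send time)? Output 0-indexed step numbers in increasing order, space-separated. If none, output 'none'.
Step 0: SEND seq=100 -> fresh
Step 1: DROP seq=169 -> fresh
Step 2: SEND seq=245 -> fresh
Step 3: SEND seq=169 -> retransmit
Step 4: SEND seq=200 -> fresh
Step 5: SEND seq=169 -> retransmit

Answer: 3 5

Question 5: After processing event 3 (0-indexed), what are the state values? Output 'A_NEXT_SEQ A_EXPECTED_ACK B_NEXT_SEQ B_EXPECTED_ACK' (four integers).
After event 0: A_seq=169 A_ack=200 B_seq=200 B_ack=169
After event 1: A_seq=245 A_ack=200 B_seq=200 B_ack=169
After event 2: A_seq=423 A_ack=200 B_seq=200 B_ack=169
After event 3: A_seq=423 A_ack=200 B_seq=200 B_ack=423

423 200 200 423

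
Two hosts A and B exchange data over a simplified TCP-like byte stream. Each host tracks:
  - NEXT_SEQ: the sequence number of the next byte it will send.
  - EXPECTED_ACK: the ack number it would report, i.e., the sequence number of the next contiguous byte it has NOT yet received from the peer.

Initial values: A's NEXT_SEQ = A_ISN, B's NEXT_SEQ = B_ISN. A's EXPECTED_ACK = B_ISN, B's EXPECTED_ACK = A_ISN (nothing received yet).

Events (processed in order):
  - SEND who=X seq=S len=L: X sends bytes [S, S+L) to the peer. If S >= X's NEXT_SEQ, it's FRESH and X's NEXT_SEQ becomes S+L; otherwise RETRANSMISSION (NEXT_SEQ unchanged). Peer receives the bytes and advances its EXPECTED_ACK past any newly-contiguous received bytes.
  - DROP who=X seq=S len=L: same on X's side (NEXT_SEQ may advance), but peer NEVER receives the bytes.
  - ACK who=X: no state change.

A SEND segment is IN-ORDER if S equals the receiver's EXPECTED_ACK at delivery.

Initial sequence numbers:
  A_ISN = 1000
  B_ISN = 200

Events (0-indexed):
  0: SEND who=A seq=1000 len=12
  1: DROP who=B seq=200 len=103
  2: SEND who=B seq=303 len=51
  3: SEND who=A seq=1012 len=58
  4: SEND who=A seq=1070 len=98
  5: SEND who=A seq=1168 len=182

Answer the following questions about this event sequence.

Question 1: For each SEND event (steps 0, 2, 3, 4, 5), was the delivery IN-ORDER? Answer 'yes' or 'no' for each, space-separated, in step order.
Answer: yes no yes yes yes

Derivation:
Step 0: SEND seq=1000 -> in-order
Step 2: SEND seq=303 -> out-of-order
Step 3: SEND seq=1012 -> in-order
Step 4: SEND seq=1070 -> in-order
Step 5: SEND seq=1168 -> in-order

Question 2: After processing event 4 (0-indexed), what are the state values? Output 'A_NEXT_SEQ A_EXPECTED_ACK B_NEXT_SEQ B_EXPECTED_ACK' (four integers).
After event 0: A_seq=1012 A_ack=200 B_seq=200 B_ack=1012
After event 1: A_seq=1012 A_ack=200 B_seq=303 B_ack=1012
After event 2: A_seq=1012 A_ack=200 B_seq=354 B_ack=1012
After event 3: A_seq=1070 A_ack=200 B_seq=354 B_ack=1070
After event 4: A_seq=1168 A_ack=200 B_seq=354 B_ack=1168

1168 200 354 1168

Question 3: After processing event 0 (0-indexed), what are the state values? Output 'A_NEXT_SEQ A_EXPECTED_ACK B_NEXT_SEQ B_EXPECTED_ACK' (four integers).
After event 0: A_seq=1012 A_ack=200 B_seq=200 B_ack=1012

1012 200 200 1012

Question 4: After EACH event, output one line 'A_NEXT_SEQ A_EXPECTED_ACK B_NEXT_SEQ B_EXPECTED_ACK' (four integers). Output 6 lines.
1012 200 200 1012
1012 200 303 1012
1012 200 354 1012
1070 200 354 1070
1168 200 354 1168
1350 200 354 1350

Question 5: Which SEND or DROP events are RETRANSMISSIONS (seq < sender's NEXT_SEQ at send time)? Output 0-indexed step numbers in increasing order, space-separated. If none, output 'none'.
Answer: none

Derivation:
Step 0: SEND seq=1000 -> fresh
Step 1: DROP seq=200 -> fresh
Step 2: SEND seq=303 -> fresh
Step 3: SEND seq=1012 -> fresh
Step 4: SEND seq=1070 -> fresh
Step 5: SEND seq=1168 -> fresh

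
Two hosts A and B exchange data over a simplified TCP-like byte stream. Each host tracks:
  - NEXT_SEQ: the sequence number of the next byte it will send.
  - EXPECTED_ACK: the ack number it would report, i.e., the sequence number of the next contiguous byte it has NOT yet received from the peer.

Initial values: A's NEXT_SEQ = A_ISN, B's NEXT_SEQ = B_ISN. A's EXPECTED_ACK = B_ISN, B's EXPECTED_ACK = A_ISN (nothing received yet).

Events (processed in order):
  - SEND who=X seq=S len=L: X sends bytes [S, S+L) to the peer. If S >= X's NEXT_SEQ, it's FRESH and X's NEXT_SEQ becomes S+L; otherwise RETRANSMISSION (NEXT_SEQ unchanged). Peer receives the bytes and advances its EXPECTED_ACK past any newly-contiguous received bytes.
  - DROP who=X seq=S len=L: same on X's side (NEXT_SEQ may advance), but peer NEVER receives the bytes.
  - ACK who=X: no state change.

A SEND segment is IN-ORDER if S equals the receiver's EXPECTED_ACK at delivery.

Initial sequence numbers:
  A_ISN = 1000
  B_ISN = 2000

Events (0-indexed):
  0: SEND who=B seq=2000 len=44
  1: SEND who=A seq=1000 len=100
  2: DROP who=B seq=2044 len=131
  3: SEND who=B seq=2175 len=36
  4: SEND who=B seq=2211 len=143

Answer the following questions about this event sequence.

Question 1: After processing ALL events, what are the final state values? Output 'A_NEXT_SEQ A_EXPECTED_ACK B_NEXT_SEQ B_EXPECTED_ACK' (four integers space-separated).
Answer: 1100 2044 2354 1100

Derivation:
After event 0: A_seq=1000 A_ack=2044 B_seq=2044 B_ack=1000
After event 1: A_seq=1100 A_ack=2044 B_seq=2044 B_ack=1100
After event 2: A_seq=1100 A_ack=2044 B_seq=2175 B_ack=1100
After event 3: A_seq=1100 A_ack=2044 B_seq=2211 B_ack=1100
After event 4: A_seq=1100 A_ack=2044 B_seq=2354 B_ack=1100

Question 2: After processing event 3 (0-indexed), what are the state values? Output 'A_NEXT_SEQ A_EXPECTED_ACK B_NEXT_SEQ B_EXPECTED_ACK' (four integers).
After event 0: A_seq=1000 A_ack=2044 B_seq=2044 B_ack=1000
After event 1: A_seq=1100 A_ack=2044 B_seq=2044 B_ack=1100
After event 2: A_seq=1100 A_ack=2044 B_seq=2175 B_ack=1100
After event 3: A_seq=1100 A_ack=2044 B_seq=2211 B_ack=1100

1100 2044 2211 1100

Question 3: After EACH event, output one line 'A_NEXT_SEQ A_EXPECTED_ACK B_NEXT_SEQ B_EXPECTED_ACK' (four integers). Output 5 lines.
1000 2044 2044 1000
1100 2044 2044 1100
1100 2044 2175 1100
1100 2044 2211 1100
1100 2044 2354 1100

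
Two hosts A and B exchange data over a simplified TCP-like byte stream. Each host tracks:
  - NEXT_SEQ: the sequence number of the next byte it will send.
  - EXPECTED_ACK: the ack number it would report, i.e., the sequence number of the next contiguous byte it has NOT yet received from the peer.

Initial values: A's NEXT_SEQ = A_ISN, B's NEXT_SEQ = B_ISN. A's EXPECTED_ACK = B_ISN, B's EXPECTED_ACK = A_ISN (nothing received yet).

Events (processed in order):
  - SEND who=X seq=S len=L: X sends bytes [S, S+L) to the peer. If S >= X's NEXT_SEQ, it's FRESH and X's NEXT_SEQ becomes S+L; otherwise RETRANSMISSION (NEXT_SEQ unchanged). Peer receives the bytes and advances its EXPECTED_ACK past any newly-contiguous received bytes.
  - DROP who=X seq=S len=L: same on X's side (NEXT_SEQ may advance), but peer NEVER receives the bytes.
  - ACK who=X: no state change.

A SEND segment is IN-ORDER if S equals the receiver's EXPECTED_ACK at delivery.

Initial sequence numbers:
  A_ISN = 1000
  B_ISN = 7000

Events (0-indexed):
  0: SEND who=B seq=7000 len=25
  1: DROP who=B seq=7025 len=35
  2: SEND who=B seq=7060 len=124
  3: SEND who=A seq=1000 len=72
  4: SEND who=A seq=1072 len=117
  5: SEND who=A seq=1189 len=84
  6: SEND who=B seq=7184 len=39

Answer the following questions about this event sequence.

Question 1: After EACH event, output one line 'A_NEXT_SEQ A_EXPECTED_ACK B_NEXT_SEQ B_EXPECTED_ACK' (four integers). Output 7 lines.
1000 7025 7025 1000
1000 7025 7060 1000
1000 7025 7184 1000
1072 7025 7184 1072
1189 7025 7184 1189
1273 7025 7184 1273
1273 7025 7223 1273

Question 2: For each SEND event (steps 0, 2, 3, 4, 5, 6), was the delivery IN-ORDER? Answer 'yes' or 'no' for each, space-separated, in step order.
Answer: yes no yes yes yes no

Derivation:
Step 0: SEND seq=7000 -> in-order
Step 2: SEND seq=7060 -> out-of-order
Step 3: SEND seq=1000 -> in-order
Step 4: SEND seq=1072 -> in-order
Step 5: SEND seq=1189 -> in-order
Step 6: SEND seq=7184 -> out-of-order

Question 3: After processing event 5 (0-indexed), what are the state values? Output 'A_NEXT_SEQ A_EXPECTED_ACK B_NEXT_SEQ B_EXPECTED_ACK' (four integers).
After event 0: A_seq=1000 A_ack=7025 B_seq=7025 B_ack=1000
After event 1: A_seq=1000 A_ack=7025 B_seq=7060 B_ack=1000
After event 2: A_seq=1000 A_ack=7025 B_seq=7184 B_ack=1000
After event 3: A_seq=1072 A_ack=7025 B_seq=7184 B_ack=1072
After event 4: A_seq=1189 A_ack=7025 B_seq=7184 B_ack=1189
After event 5: A_seq=1273 A_ack=7025 B_seq=7184 B_ack=1273

1273 7025 7184 1273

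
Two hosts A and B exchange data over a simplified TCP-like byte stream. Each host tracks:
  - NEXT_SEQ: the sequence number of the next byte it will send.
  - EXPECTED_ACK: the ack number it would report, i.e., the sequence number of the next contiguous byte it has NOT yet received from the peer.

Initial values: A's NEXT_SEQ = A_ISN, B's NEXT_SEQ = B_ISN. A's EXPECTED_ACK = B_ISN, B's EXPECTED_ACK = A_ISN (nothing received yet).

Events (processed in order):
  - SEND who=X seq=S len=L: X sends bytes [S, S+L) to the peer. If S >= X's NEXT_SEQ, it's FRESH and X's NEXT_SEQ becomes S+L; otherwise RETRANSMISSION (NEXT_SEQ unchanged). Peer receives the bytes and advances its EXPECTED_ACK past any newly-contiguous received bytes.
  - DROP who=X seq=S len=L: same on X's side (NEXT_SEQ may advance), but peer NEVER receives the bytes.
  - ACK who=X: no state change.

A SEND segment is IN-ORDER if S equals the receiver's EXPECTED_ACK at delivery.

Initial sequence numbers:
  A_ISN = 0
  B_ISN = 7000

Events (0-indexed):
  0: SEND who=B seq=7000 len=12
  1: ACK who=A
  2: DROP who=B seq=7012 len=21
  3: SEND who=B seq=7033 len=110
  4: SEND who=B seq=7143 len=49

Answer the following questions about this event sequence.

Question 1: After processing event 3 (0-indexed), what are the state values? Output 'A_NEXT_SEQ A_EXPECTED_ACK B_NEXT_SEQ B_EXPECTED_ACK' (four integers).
After event 0: A_seq=0 A_ack=7012 B_seq=7012 B_ack=0
After event 1: A_seq=0 A_ack=7012 B_seq=7012 B_ack=0
After event 2: A_seq=0 A_ack=7012 B_seq=7033 B_ack=0
After event 3: A_seq=0 A_ack=7012 B_seq=7143 B_ack=0

0 7012 7143 0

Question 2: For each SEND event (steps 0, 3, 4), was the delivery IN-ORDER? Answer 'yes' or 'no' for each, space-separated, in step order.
Step 0: SEND seq=7000 -> in-order
Step 3: SEND seq=7033 -> out-of-order
Step 4: SEND seq=7143 -> out-of-order

Answer: yes no no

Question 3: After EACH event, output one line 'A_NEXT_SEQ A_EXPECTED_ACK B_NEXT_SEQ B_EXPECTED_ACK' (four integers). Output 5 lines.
0 7012 7012 0
0 7012 7012 0
0 7012 7033 0
0 7012 7143 0
0 7012 7192 0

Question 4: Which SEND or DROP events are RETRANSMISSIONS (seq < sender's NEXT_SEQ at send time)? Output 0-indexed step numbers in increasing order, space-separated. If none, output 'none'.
Step 0: SEND seq=7000 -> fresh
Step 2: DROP seq=7012 -> fresh
Step 3: SEND seq=7033 -> fresh
Step 4: SEND seq=7143 -> fresh

Answer: none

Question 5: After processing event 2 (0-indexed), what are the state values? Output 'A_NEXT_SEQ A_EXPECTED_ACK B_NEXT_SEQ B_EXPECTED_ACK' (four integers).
After event 0: A_seq=0 A_ack=7012 B_seq=7012 B_ack=0
After event 1: A_seq=0 A_ack=7012 B_seq=7012 B_ack=0
After event 2: A_seq=0 A_ack=7012 B_seq=7033 B_ack=0

0 7012 7033 0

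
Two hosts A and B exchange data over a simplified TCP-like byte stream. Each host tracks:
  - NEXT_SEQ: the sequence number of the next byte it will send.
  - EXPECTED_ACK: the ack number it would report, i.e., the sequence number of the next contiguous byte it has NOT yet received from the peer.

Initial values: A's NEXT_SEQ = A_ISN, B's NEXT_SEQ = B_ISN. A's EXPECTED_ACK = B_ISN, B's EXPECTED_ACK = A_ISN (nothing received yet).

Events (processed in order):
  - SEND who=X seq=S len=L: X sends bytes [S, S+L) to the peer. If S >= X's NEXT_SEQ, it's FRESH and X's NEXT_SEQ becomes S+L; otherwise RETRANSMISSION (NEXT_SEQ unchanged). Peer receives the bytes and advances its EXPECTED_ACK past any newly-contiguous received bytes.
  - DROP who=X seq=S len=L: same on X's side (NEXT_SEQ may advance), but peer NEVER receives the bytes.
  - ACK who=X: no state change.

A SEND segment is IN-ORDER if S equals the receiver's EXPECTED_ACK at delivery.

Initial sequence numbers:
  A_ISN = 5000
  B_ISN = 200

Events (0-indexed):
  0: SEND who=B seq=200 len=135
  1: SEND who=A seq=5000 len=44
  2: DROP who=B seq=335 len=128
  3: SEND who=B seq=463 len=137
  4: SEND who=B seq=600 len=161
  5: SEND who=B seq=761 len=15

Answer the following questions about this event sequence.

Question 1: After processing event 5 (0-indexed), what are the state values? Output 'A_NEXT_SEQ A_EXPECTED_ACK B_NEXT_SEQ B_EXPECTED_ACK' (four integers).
After event 0: A_seq=5000 A_ack=335 B_seq=335 B_ack=5000
After event 1: A_seq=5044 A_ack=335 B_seq=335 B_ack=5044
After event 2: A_seq=5044 A_ack=335 B_seq=463 B_ack=5044
After event 3: A_seq=5044 A_ack=335 B_seq=600 B_ack=5044
After event 4: A_seq=5044 A_ack=335 B_seq=761 B_ack=5044
After event 5: A_seq=5044 A_ack=335 B_seq=776 B_ack=5044

5044 335 776 5044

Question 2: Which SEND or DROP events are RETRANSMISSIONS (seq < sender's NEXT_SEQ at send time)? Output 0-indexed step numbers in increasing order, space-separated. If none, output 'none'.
Step 0: SEND seq=200 -> fresh
Step 1: SEND seq=5000 -> fresh
Step 2: DROP seq=335 -> fresh
Step 3: SEND seq=463 -> fresh
Step 4: SEND seq=600 -> fresh
Step 5: SEND seq=761 -> fresh

Answer: none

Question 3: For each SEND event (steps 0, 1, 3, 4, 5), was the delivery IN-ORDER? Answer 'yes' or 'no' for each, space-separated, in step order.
Step 0: SEND seq=200 -> in-order
Step 1: SEND seq=5000 -> in-order
Step 3: SEND seq=463 -> out-of-order
Step 4: SEND seq=600 -> out-of-order
Step 5: SEND seq=761 -> out-of-order

Answer: yes yes no no no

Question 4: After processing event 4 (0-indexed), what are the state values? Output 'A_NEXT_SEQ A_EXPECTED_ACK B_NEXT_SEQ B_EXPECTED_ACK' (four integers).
After event 0: A_seq=5000 A_ack=335 B_seq=335 B_ack=5000
After event 1: A_seq=5044 A_ack=335 B_seq=335 B_ack=5044
After event 2: A_seq=5044 A_ack=335 B_seq=463 B_ack=5044
After event 3: A_seq=5044 A_ack=335 B_seq=600 B_ack=5044
After event 4: A_seq=5044 A_ack=335 B_seq=761 B_ack=5044

5044 335 761 5044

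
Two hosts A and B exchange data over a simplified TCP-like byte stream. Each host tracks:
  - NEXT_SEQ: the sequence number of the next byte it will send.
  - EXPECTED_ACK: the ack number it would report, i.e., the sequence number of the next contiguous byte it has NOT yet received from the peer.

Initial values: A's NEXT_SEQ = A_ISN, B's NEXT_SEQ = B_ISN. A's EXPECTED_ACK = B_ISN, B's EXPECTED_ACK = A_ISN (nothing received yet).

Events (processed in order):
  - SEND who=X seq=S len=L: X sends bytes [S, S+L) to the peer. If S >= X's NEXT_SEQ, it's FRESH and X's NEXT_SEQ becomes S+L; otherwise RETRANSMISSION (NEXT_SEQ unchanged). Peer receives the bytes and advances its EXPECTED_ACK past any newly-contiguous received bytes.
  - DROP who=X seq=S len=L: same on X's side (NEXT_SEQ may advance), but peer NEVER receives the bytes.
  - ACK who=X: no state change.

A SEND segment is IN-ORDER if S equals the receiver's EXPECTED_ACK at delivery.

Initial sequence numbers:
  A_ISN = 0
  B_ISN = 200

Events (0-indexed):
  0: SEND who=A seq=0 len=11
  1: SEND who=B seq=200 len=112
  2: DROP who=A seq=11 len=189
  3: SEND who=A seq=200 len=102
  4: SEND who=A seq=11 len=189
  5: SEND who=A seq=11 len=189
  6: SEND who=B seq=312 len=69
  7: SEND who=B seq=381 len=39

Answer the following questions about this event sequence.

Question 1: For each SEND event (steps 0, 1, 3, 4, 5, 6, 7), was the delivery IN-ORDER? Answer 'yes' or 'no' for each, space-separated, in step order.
Step 0: SEND seq=0 -> in-order
Step 1: SEND seq=200 -> in-order
Step 3: SEND seq=200 -> out-of-order
Step 4: SEND seq=11 -> in-order
Step 5: SEND seq=11 -> out-of-order
Step 6: SEND seq=312 -> in-order
Step 7: SEND seq=381 -> in-order

Answer: yes yes no yes no yes yes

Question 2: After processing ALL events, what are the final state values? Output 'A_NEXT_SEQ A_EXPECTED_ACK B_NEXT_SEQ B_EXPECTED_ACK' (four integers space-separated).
After event 0: A_seq=11 A_ack=200 B_seq=200 B_ack=11
After event 1: A_seq=11 A_ack=312 B_seq=312 B_ack=11
After event 2: A_seq=200 A_ack=312 B_seq=312 B_ack=11
After event 3: A_seq=302 A_ack=312 B_seq=312 B_ack=11
After event 4: A_seq=302 A_ack=312 B_seq=312 B_ack=302
After event 5: A_seq=302 A_ack=312 B_seq=312 B_ack=302
After event 6: A_seq=302 A_ack=381 B_seq=381 B_ack=302
After event 7: A_seq=302 A_ack=420 B_seq=420 B_ack=302

Answer: 302 420 420 302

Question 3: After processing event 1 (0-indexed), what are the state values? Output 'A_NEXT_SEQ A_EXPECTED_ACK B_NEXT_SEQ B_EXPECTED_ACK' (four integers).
After event 0: A_seq=11 A_ack=200 B_seq=200 B_ack=11
After event 1: A_seq=11 A_ack=312 B_seq=312 B_ack=11

11 312 312 11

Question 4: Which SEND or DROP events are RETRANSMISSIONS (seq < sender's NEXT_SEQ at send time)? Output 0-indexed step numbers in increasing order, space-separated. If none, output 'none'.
Step 0: SEND seq=0 -> fresh
Step 1: SEND seq=200 -> fresh
Step 2: DROP seq=11 -> fresh
Step 3: SEND seq=200 -> fresh
Step 4: SEND seq=11 -> retransmit
Step 5: SEND seq=11 -> retransmit
Step 6: SEND seq=312 -> fresh
Step 7: SEND seq=381 -> fresh

Answer: 4 5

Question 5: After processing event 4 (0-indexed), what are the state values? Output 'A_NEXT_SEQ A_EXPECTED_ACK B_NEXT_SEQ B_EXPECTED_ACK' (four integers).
After event 0: A_seq=11 A_ack=200 B_seq=200 B_ack=11
After event 1: A_seq=11 A_ack=312 B_seq=312 B_ack=11
After event 2: A_seq=200 A_ack=312 B_seq=312 B_ack=11
After event 3: A_seq=302 A_ack=312 B_seq=312 B_ack=11
After event 4: A_seq=302 A_ack=312 B_seq=312 B_ack=302

302 312 312 302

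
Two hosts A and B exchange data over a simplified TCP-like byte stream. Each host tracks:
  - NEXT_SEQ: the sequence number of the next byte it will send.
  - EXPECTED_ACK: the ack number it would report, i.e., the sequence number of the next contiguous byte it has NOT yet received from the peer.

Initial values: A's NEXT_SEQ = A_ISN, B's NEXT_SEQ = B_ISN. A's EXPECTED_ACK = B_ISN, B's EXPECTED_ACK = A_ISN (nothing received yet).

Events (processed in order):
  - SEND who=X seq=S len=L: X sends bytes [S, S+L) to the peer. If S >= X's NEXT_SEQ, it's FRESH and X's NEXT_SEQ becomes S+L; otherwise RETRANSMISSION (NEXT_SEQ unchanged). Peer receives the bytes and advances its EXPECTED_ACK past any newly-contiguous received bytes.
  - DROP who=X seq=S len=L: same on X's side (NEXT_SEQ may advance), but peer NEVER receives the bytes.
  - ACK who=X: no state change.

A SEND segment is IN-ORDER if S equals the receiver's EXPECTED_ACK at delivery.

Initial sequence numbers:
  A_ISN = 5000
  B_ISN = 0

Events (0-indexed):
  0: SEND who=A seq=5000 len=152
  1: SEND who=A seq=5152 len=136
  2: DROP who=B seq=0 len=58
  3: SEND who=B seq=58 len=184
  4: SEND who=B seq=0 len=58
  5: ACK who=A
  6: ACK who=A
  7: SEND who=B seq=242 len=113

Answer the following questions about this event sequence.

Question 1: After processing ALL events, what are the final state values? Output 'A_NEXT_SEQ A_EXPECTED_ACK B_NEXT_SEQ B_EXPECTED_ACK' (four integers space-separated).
Answer: 5288 355 355 5288

Derivation:
After event 0: A_seq=5152 A_ack=0 B_seq=0 B_ack=5152
After event 1: A_seq=5288 A_ack=0 B_seq=0 B_ack=5288
After event 2: A_seq=5288 A_ack=0 B_seq=58 B_ack=5288
After event 3: A_seq=5288 A_ack=0 B_seq=242 B_ack=5288
After event 4: A_seq=5288 A_ack=242 B_seq=242 B_ack=5288
After event 5: A_seq=5288 A_ack=242 B_seq=242 B_ack=5288
After event 6: A_seq=5288 A_ack=242 B_seq=242 B_ack=5288
After event 7: A_seq=5288 A_ack=355 B_seq=355 B_ack=5288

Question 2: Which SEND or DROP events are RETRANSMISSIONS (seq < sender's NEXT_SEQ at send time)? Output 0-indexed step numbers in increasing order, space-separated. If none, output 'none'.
Step 0: SEND seq=5000 -> fresh
Step 1: SEND seq=5152 -> fresh
Step 2: DROP seq=0 -> fresh
Step 3: SEND seq=58 -> fresh
Step 4: SEND seq=0 -> retransmit
Step 7: SEND seq=242 -> fresh

Answer: 4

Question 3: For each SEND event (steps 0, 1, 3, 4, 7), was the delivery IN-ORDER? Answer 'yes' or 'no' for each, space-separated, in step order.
Answer: yes yes no yes yes

Derivation:
Step 0: SEND seq=5000 -> in-order
Step 1: SEND seq=5152 -> in-order
Step 3: SEND seq=58 -> out-of-order
Step 4: SEND seq=0 -> in-order
Step 7: SEND seq=242 -> in-order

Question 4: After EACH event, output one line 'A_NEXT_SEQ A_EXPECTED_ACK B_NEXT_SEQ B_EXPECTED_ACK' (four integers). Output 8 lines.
5152 0 0 5152
5288 0 0 5288
5288 0 58 5288
5288 0 242 5288
5288 242 242 5288
5288 242 242 5288
5288 242 242 5288
5288 355 355 5288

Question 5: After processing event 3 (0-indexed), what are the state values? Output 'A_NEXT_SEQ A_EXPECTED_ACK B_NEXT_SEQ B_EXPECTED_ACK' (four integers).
After event 0: A_seq=5152 A_ack=0 B_seq=0 B_ack=5152
After event 1: A_seq=5288 A_ack=0 B_seq=0 B_ack=5288
After event 2: A_seq=5288 A_ack=0 B_seq=58 B_ack=5288
After event 3: A_seq=5288 A_ack=0 B_seq=242 B_ack=5288

5288 0 242 5288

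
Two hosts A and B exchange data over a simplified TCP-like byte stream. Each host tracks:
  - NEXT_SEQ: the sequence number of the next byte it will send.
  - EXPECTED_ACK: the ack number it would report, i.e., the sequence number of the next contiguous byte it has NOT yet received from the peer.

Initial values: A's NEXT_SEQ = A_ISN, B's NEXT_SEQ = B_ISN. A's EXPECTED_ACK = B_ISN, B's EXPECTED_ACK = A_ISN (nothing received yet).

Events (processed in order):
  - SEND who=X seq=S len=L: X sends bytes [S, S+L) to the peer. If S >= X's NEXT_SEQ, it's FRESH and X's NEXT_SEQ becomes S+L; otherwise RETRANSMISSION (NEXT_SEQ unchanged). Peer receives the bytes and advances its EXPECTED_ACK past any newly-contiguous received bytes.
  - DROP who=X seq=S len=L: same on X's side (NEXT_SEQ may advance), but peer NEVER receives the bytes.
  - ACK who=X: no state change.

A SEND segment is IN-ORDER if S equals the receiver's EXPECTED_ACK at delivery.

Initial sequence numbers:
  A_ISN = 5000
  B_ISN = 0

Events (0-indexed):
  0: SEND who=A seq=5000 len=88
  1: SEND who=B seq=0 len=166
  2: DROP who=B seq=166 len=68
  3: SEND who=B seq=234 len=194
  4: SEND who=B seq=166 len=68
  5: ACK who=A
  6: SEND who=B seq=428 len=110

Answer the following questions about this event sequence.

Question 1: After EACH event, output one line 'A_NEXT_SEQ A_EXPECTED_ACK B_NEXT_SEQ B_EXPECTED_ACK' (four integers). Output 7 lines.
5088 0 0 5088
5088 166 166 5088
5088 166 234 5088
5088 166 428 5088
5088 428 428 5088
5088 428 428 5088
5088 538 538 5088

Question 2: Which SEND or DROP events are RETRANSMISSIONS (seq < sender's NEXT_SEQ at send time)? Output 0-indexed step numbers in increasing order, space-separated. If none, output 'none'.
Answer: 4

Derivation:
Step 0: SEND seq=5000 -> fresh
Step 1: SEND seq=0 -> fresh
Step 2: DROP seq=166 -> fresh
Step 3: SEND seq=234 -> fresh
Step 4: SEND seq=166 -> retransmit
Step 6: SEND seq=428 -> fresh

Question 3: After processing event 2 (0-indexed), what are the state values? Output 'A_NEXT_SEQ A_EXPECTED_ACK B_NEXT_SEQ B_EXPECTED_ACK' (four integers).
After event 0: A_seq=5088 A_ack=0 B_seq=0 B_ack=5088
After event 1: A_seq=5088 A_ack=166 B_seq=166 B_ack=5088
After event 2: A_seq=5088 A_ack=166 B_seq=234 B_ack=5088

5088 166 234 5088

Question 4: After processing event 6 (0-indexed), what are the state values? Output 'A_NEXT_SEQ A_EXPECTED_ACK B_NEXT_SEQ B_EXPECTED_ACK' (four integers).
After event 0: A_seq=5088 A_ack=0 B_seq=0 B_ack=5088
After event 1: A_seq=5088 A_ack=166 B_seq=166 B_ack=5088
After event 2: A_seq=5088 A_ack=166 B_seq=234 B_ack=5088
After event 3: A_seq=5088 A_ack=166 B_seq=428 B_ack=5088
After event 4: A_seq=5088 A_ack=428 B_seq=428 B_ack=5088
After event 5: A_seq=5088 A_ack=428 B_seq=428 B_ack=5088
After event 6: A_seq=5088 A_ack=538 B_seq=538 B_ack=5088

5088 538 538 5088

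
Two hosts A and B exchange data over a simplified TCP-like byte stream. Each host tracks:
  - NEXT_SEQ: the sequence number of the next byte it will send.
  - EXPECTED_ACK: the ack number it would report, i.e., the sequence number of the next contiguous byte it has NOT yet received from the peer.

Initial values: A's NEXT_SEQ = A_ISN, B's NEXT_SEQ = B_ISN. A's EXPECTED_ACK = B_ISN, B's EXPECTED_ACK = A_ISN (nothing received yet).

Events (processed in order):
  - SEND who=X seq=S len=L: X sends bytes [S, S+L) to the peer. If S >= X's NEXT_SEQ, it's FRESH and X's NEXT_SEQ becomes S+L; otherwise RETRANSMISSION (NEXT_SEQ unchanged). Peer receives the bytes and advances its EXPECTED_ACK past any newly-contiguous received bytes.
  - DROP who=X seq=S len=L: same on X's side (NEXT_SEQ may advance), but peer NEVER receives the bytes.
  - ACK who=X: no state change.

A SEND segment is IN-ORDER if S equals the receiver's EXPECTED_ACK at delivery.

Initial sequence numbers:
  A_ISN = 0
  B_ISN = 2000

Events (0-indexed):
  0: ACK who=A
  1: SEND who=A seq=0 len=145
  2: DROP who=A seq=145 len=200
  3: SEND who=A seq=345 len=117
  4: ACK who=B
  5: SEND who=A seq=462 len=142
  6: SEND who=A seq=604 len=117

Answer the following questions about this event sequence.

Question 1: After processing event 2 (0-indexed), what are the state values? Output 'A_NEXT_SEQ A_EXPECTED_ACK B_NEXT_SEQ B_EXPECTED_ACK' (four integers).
After event 0: A_seq=0 A_ack=2000 B_seq=2000 B_ack=0
After event 1: A_seq=145 A_ack=2000 B_seq=2000 B_ack=145
After event 2: A_seq=345 A_ack=2000 B_seq=2000 B_ack=145

345 2000 2000 145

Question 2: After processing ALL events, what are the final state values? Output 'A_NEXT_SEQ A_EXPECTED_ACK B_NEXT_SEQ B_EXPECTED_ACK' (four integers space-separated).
After event 0: A_seq=0 A_ack=2000 B_seq=2000 B_ack=0
After event 1: A_seq=145 A_ack=2000 B_seq=2000 B_ack=145
After event 2: A_seq=345 A_ack=2000 B_seq=2000 B_ack=145
After event 3: A_seq=462 A_ack=2000 B_seq=2000 B_ack=145
After event 4: A_seq=462 A_ack=2000 B_seq=2000 B_ack=145
After event 5: A_seq=604 A_ack=2000 B_seq=2000 B_ack=145
After event 6: A_seq=721 A_ack=2000 B_seq=2000 B_ack=145

Answer: 721 2000 2000 145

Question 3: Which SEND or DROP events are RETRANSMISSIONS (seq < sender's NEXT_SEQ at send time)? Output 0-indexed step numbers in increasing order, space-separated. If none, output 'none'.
Step 1: SEND seq=0 -> fresh
Step 2: DROP seq=145 -> fresh
Step 3: SEND seq=345 -> fresh
Step 5: SEND seq=462 -> fresh
Step 6: SEND seq=604 -> fresh

Answer: none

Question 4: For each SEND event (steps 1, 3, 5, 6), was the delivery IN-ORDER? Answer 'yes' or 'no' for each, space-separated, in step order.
Step 1: SEND seq=0 -> in-order
Step 3: SEND seq=345 -> out-of-order
Step 5: SEND seq=462 -> out-of-order
Step 6: SEND seq=604 -> out-of-order

Answer: yes no no no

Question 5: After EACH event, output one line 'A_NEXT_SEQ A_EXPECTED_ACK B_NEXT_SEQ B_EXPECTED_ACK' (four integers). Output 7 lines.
0 2000 2000 0
145 2000 2000 145
345 2000 2000 145
462 2000 2000 145
462 2000 2000 145
604 2000 2000 145
721 2000 2000 145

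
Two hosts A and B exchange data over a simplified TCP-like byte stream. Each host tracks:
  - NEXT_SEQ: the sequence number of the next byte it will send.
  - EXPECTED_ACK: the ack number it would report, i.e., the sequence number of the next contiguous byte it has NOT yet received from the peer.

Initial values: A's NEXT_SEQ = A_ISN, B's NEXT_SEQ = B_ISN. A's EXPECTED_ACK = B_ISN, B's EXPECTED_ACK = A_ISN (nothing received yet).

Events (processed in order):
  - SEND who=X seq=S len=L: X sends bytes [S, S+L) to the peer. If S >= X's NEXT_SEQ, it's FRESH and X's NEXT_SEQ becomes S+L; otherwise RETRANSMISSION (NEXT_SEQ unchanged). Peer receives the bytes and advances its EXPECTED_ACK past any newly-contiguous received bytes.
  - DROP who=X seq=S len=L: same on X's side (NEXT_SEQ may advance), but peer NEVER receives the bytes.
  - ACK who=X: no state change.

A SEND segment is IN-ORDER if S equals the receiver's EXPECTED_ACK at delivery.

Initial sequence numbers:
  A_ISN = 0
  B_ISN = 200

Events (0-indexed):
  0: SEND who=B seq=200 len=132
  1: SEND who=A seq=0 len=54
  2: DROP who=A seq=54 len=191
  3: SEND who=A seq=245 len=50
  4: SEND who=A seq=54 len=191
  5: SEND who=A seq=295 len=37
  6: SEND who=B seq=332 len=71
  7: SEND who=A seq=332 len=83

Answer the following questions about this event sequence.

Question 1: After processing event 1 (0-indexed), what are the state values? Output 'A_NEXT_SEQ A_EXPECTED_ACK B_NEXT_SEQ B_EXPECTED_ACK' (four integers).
After event 0: A_seq=0 A_ack=332 B_seq=332 B_ack=0
After event 1: A_seq=54 A_ack=332 B_seq=332 B_ack=54

54 332 332 54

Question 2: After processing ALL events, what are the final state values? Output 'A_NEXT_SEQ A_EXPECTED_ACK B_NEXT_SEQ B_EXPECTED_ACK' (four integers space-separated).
After event 0: A_seq=0 A_ack=332 B_seq=332 B_ack=0
After event 1: A_seq=54 A_ack=332 B_seq=332 B_ack=54
After event 2: A_seq=245 A_ack=332 B_seq=332 B_ack=54
After event 3: A_seq=295 A_ack=332 B_seq=332 B_ack=54
After event 4: A_seq=295 A_ack=332 B_seq=332 B_ack=295
After event 5: A_seq=332 A_ack=332 B_seq=332 B_ack=332
After event 6: A_seq=332 A_ack=403 B_seq=403 B_ack=332
After event 7: A_seq=415 A_ack=403 B_seq=403 B_ack=415

Answer: 415 403 403 415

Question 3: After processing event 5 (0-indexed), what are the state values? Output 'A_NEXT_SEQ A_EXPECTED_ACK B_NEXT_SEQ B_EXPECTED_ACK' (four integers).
After event 0: A_seq=0 A_ack=332 B_seq=332 B_ack=0
After event 1: A_seq=54 A_ack=332 B_seq=332 B_ack=54
After event 2: A_seq=245 A_ack=332 B_seq=332 B_ack=54
After event 3: A_seq=295 A_ack=332 B_seq=332 B_ack=54
After event 4: A_seq=295 A_ack=332 B_seq=332 B_ack=295
After event 5: A_seq=332 A_ack=332 B_seq=332 B_ack=332

332 332 332 332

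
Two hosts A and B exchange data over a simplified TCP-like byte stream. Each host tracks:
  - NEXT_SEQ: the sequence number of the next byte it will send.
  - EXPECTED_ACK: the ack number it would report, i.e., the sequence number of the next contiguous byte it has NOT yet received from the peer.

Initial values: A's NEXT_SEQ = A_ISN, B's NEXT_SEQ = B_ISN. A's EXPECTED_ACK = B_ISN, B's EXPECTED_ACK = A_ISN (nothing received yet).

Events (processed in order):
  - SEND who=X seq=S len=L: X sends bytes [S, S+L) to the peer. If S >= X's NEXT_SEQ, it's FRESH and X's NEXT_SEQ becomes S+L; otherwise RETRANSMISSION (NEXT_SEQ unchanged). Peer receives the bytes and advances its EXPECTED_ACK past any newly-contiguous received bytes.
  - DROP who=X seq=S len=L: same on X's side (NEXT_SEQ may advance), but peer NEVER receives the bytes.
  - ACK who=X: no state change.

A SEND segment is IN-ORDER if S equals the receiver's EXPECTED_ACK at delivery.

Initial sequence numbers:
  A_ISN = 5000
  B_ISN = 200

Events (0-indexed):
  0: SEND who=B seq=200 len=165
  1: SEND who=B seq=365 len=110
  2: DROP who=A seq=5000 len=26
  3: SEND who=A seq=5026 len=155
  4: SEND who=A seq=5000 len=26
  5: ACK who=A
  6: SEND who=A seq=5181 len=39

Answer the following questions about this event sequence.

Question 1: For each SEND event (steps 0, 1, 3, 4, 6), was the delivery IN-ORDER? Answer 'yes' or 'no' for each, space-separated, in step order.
Step 0: SEND seq=200 -> in-order
Step 1: SEND seq=365 -> in-order
Step 3: SEND seq=5026 -> out-of-order
Step 4: SEND seq=5000 -> in-order
Step 6: SEND seq=5181 -> in-order

Answer: yes yes no yes yes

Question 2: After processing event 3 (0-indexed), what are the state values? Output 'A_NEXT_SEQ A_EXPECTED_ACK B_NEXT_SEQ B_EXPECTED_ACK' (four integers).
After event 0: A_seq=5000 A_ack=365 B_seq=365 B_ack=5000
After event 1: A_seq=5000 A_ack=475 B_seq=475 B_ack=5000
After event 2: A_seq=5026 A_ack=475 B_seq=475 B_ack=5000
After event 3: A_seq=5181 A_ack=475 B_seq=475 B_ack=5000

5181 475 475 5000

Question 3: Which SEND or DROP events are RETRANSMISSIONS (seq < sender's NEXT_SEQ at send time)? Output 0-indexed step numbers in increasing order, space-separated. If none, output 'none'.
Step 0: SEND seq=200 -> fresh
Step 1: SEND seq=365 -> fresh
Step 2: DROP seq=5000 -> fresh
Step 3: SEND seq=5026 -> fresh
Step 4: SEND seq=5000 -> retransmit
Step 6: SEND seq=5181 -> fresh

Answer: 4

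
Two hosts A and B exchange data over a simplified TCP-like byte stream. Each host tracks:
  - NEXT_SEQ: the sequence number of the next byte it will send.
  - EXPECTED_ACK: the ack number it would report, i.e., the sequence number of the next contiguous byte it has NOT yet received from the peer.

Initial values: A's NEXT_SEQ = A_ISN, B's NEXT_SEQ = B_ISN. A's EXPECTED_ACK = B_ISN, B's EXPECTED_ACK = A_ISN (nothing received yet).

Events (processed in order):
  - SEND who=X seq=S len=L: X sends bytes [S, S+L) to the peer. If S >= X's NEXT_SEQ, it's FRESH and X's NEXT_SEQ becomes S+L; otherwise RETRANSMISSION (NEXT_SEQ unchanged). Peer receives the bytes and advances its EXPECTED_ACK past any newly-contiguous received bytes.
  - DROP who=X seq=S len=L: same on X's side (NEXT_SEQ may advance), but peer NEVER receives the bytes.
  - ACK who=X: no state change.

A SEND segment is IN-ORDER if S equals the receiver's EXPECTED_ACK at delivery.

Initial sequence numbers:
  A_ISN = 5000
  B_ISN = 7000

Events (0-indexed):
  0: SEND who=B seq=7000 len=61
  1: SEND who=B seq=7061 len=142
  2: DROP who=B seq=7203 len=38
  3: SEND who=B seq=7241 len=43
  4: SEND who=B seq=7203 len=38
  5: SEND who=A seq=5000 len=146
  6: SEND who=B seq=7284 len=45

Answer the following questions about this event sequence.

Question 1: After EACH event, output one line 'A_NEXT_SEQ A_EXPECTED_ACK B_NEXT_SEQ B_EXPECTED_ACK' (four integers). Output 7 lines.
5000 7061 7061 5000
5000 7203 7203 5000
5000 7203 7241 5000
5000 7203 7284 5000
5000 7284 7284 5000
5146 7284 7284 5146
5146 7329 7329 5146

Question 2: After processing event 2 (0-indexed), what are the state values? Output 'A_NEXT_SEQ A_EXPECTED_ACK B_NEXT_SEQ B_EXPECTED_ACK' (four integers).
After event 0: A_seq=5000 A_ack=7061 B_seq=7061 B_ack=5000
After event 1: A_seq=5000 A_ack=7203 B_seq=7203 B_ack=5000
After event 2: A_seq=5000 A_ack=7203 B_seq=7241 B_ack=5000

5000 7203 7241 5000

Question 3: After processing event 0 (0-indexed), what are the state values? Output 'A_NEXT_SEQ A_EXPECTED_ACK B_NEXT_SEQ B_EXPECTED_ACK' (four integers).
After event 0: A_seq=5000 A_ack=7061 B_seq=7061 B_ack=5000

5000 7061 7061 5000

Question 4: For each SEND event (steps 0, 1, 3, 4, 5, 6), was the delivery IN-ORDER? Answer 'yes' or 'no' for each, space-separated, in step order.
Answer: yes yes no yes yes yes

Derivation:
Step 0: SEND seq=7000 -> in-order
Step 1: SEND seq=7061 -> in-order
Step 3: SEND seq=7241 -> out-of-order
Step 4: SEND seq=7203 -> in-order
Step 5: SEND seq=5000 -> in-order
Step 6: SEND seq=7284 -> in-order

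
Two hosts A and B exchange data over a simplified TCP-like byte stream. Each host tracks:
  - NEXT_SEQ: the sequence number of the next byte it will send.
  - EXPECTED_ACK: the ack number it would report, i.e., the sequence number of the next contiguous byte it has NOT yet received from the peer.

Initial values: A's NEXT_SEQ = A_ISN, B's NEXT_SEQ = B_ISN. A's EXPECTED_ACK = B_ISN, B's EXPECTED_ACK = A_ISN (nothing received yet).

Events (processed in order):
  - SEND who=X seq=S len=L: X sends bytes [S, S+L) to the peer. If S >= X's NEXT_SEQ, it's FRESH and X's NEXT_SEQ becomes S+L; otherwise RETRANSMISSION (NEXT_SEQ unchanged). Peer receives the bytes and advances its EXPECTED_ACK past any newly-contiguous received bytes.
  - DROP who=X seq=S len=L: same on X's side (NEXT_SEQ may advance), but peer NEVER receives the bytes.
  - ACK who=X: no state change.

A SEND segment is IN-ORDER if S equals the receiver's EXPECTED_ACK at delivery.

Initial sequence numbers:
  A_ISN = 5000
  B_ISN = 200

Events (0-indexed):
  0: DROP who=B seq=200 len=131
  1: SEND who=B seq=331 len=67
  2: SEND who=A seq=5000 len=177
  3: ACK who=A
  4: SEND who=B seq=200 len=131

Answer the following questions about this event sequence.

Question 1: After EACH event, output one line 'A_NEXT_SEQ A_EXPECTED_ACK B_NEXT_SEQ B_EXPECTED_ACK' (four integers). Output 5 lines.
5000 200 331 5000
5000 200 398 5000
5177 200 398 5177
5177 200 398 5177
5177 398 398 5177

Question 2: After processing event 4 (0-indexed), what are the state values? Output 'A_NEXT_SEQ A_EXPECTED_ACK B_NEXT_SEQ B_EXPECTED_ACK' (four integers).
After event 0: A_seq=5000 A_ack=200 B_seq=331 B_ack=5000
After event 1: A_seq=5000 A_ack=200 B_seq=398 B_ack=5000
After event 2: A_seq=5177 A_ack=200 B_seq=398 B_ack=5177
After event 3: A_seq=5177 A_ack=200 B_seq=398 B_ack=5177
After event 4: A_seq=5177 A_ack=398 B_seq=398 B_ack=5177

5177 398 398 5177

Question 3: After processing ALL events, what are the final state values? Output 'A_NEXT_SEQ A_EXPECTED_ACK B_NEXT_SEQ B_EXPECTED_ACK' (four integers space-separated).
After event 0: A_seq=5000 A_ack=200 B_seq=331 B_ack=5000
After event 1: A_seq=5000 A_ack=200 B_seq=398 B_ack=5000
After event 2: A_seq=5177 A_ack=200 B_seq=398 B_ack=5177
After event 3: A_seq=5177 A_ack=200 B_seq=398 B_ack=5177
After event 4: A_seq=5177 A_ack=398 B_seq=398 B_ack=5177

Answer: 5177 398 398 5177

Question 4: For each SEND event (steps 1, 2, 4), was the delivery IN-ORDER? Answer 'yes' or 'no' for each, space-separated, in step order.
Step 1: SEND seq=331 -> out-of-order
Step 2: SEND seq=5000 -> in-order
Step 4: SEND seq=200 -> in-order

Answer: no yes yes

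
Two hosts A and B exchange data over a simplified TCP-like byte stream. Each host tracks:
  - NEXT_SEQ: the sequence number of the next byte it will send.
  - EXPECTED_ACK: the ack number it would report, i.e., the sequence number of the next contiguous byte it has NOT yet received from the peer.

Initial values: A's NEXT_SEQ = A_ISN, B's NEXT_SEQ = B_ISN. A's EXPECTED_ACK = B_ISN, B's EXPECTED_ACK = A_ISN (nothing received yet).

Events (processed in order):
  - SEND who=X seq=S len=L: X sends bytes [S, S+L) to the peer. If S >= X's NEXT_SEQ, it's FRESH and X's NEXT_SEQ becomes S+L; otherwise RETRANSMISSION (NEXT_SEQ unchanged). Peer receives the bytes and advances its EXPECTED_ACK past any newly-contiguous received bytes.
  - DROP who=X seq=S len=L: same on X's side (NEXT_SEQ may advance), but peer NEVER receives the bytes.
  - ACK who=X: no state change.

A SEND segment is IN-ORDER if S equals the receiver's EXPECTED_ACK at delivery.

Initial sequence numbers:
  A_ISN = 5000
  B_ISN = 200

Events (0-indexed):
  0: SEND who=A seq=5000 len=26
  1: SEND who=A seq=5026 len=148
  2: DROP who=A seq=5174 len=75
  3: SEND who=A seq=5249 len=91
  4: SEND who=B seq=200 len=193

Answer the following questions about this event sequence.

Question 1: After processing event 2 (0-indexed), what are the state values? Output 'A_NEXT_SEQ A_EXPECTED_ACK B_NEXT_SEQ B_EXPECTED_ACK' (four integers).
After event 0: A_seq=5026 A_ack=200 B_seq=200 B_ack=5026
After event 1: A_seq=5174 A_ack=200 B_seq=200 B_ack=5174
After event 2: A_seq=5249 A_ack=200 B_seq=200 B_ack=5174

5249 200 200 5174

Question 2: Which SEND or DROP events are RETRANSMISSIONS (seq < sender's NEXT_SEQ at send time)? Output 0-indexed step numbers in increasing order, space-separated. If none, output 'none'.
Answer: none

Derivation:
Step 0: SEND seq=5000 -> fresh
Step 1: SEND seq=5026 -> fresh
Step 2: DROP seq=5174 -> fresh
Step 3: SEND seq=5249 -> fresh
Step 4: SEND seq=200 -> fresh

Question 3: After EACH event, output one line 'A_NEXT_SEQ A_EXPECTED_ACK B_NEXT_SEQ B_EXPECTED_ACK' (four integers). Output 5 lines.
5026 200 200 5026
5174 200 200 5174
5249 200 200 5174
5340 200 200 5174
5340 393 393 5174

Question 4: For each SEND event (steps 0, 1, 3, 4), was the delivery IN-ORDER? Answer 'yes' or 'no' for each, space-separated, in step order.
Step 0: SEND seq=5000 -> in-order
Step 1: SEND seq=5026 -> in-order
Step 3: SEND seq=5249 -> out-of-order
Step 4: SEND seq=200 -> in-order

Answer: yes yes no yes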